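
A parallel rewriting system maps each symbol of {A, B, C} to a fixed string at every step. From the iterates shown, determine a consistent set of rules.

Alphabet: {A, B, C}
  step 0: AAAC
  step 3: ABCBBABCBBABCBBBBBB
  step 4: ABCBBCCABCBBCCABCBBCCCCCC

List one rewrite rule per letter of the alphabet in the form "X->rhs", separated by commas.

A->AB, B->C, C->BB

  step 3 ⇒ step 4: ABCBBABCBBABCBBBBBB ⇒ AB·C·BB·C·C·AB·C·BB·C·C·AB·C·BB·C·C·C·C·C·C
    A ↦ AB
    B ↦ C
    C ↦ BB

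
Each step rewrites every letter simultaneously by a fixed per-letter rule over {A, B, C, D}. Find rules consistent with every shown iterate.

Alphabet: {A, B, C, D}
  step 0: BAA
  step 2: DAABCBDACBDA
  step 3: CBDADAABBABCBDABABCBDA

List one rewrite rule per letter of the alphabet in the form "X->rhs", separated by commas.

A->DA, B->AB, C->B, D->CB

  step 2 ⇒ step 3: DAABCBDACBDA ⇒ CB·DA·DA·AB·B·AB·CB·DA·B·AB·CB·DA
    A ↦ DA
    B ↦ AB
    C ↦ B
    D ↦ CB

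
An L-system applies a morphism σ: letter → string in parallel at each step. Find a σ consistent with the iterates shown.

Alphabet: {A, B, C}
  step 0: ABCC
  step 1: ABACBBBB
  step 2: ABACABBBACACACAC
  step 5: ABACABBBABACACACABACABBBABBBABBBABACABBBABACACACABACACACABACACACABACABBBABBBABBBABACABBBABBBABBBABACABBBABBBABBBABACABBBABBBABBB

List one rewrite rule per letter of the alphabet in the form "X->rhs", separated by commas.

A->AB, B->AC, C->BB

  step 1 ⇒ step 2: ABACBBBB ⇒ AB·AC·AB·BB·AC·AC·AC·AC
    A ↦ AB
    B ↦ AC
    C ↦ BB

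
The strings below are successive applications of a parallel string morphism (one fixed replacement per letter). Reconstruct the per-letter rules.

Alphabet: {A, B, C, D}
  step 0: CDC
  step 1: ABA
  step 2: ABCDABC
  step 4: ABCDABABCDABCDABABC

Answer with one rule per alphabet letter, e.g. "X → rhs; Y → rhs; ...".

A->ABC, B->D, C->A, D->B

  step 1 ⇒ step 2: ABA ⇒ ABC·D·ABC
    A ↦ ABC
    B ↦ D
  step 0 ⇒ step 1: CDC ⇒ A·B·A
    C ↦ A
  step 0 ⇒ step 1: CDC ⇒ A·B·A
    D ↦ B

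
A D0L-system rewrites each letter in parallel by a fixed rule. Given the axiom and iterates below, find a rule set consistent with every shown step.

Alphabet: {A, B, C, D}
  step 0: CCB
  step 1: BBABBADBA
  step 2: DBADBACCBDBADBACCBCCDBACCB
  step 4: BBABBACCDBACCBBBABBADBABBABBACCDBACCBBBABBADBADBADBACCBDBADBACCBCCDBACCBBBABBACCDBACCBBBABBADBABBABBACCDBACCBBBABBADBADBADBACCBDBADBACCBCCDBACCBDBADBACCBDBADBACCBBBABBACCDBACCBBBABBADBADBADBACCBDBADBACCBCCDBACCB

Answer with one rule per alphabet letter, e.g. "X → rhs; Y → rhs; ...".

A->CCB, B->DBA, C->BBA, D->CC

  step 1 ⇒ step 2: BBABBADBA ⇒ DBA·DBA·CCB·DBA·DBA·CCB·CC·DBA·CCB
    A ↦ CCB
    B ↦ DBA
    D ↦ CC
  step 0 ⇒ step 1: CCB ⇒ BBA·BBA·DBA
    C ↦ BBA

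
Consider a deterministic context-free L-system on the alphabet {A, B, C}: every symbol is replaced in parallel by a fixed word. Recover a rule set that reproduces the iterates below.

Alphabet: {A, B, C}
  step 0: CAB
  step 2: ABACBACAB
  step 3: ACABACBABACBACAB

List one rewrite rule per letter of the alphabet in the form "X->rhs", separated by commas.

A->AC, B->AB, C->B

  step 2 ⇒ step 3: ABACBACAB ⇒ AC·AB·AC·B·AB·AC·B·AC·AB
    A ↦ AC
    B ↦ AB
    C ↦ B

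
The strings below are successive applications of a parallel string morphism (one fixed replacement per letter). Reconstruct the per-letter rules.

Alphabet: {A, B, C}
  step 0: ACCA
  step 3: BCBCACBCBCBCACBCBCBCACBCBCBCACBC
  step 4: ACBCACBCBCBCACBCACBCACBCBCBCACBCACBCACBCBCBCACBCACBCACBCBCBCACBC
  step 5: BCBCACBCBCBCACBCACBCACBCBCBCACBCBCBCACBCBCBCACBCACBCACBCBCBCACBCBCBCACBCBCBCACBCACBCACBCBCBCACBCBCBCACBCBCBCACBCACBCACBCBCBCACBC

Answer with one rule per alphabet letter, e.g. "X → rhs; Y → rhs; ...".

  step 4 ⇒ step 5: ACBCACBCBCBCACBCACBCACBCBCBCACBCACBCACBCBCBCACBCACBCACBCBCBCACBC ⇒ BC·BC·AC·BC·BC·BC·AC·BC·AC·BC·AC·BC·BC·BC·AC·BC·BC·BC·AC·BC·BC·BC·AC·BC·AC·BC·AC·BC·BC·BC·AC·BC·BC·BC·AC·BC·BC·BC·AC·BC·AC·BC·AC·BC·BC·BC·AC·BC·BC·BC·AC·BC·BC·BC·AC·BC·AC·BC·AC·BC·BC·BC·AC·BC
    A ↦ BC
    B ↦ AC
    C ↦ BC

A->BC, B->AC, C->BC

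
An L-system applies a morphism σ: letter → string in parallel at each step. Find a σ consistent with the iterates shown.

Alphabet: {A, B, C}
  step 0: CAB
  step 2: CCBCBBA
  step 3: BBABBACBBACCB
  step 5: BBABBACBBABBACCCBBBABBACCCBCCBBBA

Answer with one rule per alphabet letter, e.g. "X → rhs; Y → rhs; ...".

A->B, B->C, C->BBA

  step 2 ⇒ step 3: CCBCBBA ⇒ BBA·BBA·C·BBA·C·C·B
    A ↦ B
    B ↦ C
    C ↦ BBA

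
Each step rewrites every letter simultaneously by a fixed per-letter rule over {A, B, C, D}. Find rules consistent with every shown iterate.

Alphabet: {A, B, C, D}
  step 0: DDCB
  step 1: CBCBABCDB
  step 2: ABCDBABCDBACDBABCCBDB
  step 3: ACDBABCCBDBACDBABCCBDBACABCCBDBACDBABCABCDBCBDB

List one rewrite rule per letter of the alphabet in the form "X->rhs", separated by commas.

  step 2 ⇒ step 3: ABCDBABCDBACDBABCCBDB ⇒ AC·DB·ABC·CB·DB·AC·DB·ABC·CB·DB·AC·ABC·CB·DB·AC·DB·ABC·ABC·DB·CB·DB
    A ↦ AC
    B ↦ DB
    C ↦ ABC
    D ↦ CB

A->AC, B->DB, C->ABC, D->CB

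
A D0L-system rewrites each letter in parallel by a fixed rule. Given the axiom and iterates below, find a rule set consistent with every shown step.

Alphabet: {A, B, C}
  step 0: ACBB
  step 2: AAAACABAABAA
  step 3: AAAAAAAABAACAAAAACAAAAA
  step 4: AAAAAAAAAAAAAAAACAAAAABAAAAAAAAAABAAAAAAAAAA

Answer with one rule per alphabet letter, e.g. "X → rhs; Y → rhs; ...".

A->AA, B->CA, C->B

  step 3 ⇒ step 4: AAAAAAAABAACAAAAACAAAAA ⇒ AA·AA·AA·AA·AA·AA·AA·AA·CA·AA·AA·B·AA·AA·AA·AA·AA·B·AA·AA·AA·AA·AA
    A ↦ AA
    B ↦ CA
    C ↦ B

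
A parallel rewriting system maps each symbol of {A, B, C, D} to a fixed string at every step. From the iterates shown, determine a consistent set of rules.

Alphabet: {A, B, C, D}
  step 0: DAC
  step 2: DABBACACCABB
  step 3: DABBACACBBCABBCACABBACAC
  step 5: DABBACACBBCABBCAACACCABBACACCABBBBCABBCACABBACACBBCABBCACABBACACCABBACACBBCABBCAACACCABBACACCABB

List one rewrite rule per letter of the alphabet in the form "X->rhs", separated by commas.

  step 2 ⇒ step 3: DABBACACCABB ⇒ DA·BB·AC·AC·BB·CA·BB·CA·CA·BB·AC·AC
    A ↦ BB
    B ↦ AC
    C ↦ CA
    D ↦ DA

A->BB, B->AC, C->CA, D->DA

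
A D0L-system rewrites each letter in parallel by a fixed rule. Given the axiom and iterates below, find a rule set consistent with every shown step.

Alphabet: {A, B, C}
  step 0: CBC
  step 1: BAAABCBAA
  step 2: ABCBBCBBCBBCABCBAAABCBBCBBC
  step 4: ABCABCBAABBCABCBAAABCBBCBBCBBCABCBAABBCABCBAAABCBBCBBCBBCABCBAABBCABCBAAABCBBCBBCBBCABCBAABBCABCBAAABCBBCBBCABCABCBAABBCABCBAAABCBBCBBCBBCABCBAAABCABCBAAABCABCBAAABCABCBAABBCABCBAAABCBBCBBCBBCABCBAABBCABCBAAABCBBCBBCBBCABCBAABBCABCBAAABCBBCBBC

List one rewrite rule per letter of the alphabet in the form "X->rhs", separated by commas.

A->BBC, B->ABC, C->BAA

  step 1 ⇒ step 2: BAAABCBAA ⇒ ABC·BBC·BBC·BBC·ABC·BAA·ABC·BBC·BBC
    A ↦ BBC
    B ↦ ABC
    C ↦ BAA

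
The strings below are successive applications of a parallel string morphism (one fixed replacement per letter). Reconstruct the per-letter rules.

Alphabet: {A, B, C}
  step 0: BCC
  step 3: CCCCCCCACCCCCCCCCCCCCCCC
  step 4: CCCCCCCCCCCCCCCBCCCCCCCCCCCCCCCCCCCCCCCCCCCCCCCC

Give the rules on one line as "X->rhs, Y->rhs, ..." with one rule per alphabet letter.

A->CB, B->CA, C->CC

  step 3 ⇒ step 4: CCCCCCCACCCCCCCCCCCCCCCC ⇒ CC·CC·CC·CC·CC·CC·CC·CB·CC·CC·CC·CC·CC·CC·CC·CC·CC·CC·CC·CC·CC·CC·CC·CC
    A ↦ CB
    C ↦ CC
    B ↦ CA  (constrained at step 0)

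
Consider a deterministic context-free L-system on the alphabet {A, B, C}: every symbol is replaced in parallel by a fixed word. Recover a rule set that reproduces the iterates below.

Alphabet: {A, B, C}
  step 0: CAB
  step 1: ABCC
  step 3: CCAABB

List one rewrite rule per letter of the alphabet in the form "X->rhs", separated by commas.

  step 0 ⇒ step 1: CAB ⇒ A·B·CC
    A ↦ B
    B ↦ CC
    C ↦ A

A->B, B->CC, C->A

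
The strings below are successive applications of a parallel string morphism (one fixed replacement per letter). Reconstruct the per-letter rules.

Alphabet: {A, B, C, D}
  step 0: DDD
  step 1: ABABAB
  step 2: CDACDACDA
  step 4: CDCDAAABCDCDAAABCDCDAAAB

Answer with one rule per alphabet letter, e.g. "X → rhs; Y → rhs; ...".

A->CD, B->A, C->A, D->AB

  step 1 ⇒ step 2: ABABAB ⇒ CD·A·CD·A·CD·A
    A ↦ CD
    B ↦ A
    C ↦ A  (constrained at step 2)
  step 0 ⇒ step 1: DDD ⇒ AB·AB·AB
    D ↦ AB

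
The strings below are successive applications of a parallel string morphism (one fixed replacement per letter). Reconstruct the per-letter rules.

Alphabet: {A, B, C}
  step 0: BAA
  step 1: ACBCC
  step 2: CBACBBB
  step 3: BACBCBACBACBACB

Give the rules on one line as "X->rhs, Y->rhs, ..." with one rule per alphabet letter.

  step 2 ⇒ step 3: CBACBBB ⇒ B·ACB·C·B·ACB·ACB·ACB
    A ↦ C
    B ↦ ACB
    C ↦ B

A->C, B->ACB, C->B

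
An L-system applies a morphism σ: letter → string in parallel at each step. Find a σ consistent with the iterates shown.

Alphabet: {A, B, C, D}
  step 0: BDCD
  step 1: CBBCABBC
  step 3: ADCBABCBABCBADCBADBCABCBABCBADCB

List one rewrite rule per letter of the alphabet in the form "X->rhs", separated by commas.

  step 0 ⇒ step 1: BDCD ⇒ CB·BC·AB·BC
    B ↦ CB
    C ↦ AB
    D ↦ BC
    A ↦ AD  (constrained at step 1)

A->AD, B->CB, C->AB, D->BC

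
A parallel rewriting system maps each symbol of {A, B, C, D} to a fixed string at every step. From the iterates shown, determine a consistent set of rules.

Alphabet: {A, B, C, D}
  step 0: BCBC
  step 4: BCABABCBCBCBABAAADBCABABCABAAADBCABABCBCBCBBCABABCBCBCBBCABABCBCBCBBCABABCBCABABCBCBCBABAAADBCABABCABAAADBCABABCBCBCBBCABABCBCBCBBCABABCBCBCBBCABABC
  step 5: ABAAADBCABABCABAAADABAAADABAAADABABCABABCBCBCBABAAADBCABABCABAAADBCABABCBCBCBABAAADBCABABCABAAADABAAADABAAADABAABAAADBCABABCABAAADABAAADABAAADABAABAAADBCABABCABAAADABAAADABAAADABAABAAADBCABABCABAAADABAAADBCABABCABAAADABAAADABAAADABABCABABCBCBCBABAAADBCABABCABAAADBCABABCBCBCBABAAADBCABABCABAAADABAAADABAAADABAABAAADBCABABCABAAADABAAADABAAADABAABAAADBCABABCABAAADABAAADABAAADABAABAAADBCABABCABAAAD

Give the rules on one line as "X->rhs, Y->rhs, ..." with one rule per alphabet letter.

A->BC, B->ABA, C->AAD, D->B

  step 4 ⇒ step 5: BCABABCBCBCBABAAADBCABABCABAAADBCABABCBCBCBBCABABCBCBCBBCABABCBCBCBBCABABCBCABABCBCBCBABAAADBCABABCABAAADBCABABCBCBCBBCABABCBCBCBBCABABCBCBCBBCABABC ⇒ ABA·AAD·BC·ABA·BC·ABA·AAD·ABA·AAD·ABA·AAD·ABA·BC·ABA·BC·BC·BC·B·ABA·AAD·BC·ABA·BC·ABA·AAD·BC·ABA·BC·BC·BC·B·ABA·AAD·BC·ABA·BC·ABA·AAD·ABA·AAD·ABA·AAD·ABA·ABA·AAD·BC·ABA·BC·ABA·AAD·ABA·AAD·ABA·AAD·ABA·ABA·AAD·BC·ABA·BC·ABA·AAD·ABA·AAD·ABA·AAD·ABA·ABA·AAD·BC·ABA·BC·ABA·AAD·ABA·AAD·BC·ABA·BC·ABA·AAD·ABA·AAD·ABA·AAD·ABA·BC·ABA·BC·BC·BC·B·ABA·AAD·BC·ABA·BC·ABA·AAD·BC·ABA·BC·BC·BC·B·ABA·AAD·BC·ABA·BC·ABA·AAD·ABA·AAD·ABA·AAD·ABA·ABA·AAD·BC·ABA·BC·ABA·AAD·ABA·AAD·ABA·AAD·ABA·ABA·AAD·BC·ABA·BC·ABA·AAD·ABA·AAD·ABA·AAD·ABA·ABA·AAD·BC·ABA·BC·ABA·AAD
    A ↦ BC
    B ↦ ABA
    C ↦ AAD
    D ↦ B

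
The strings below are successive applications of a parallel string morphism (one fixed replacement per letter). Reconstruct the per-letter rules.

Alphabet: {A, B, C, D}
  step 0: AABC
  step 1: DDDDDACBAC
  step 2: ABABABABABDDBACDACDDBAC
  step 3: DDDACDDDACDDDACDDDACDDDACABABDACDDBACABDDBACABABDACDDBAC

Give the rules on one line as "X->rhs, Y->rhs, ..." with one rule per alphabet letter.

A->DD, B->DAC, C->BAC, D->AB

  step 2 ⇒ step 3: ABABABABABDDBACDACDDBAC ⇒ DD·DAC·DD·DAC·DD·DAC·DD·DAC·DD·DAC·AB·AB·DAC·DD·BAC·AB·DD·BAC·AB·AB·DAC·DD·BAC
    A ↦ DD
    B ↦ DAC
    C ↦ BAC
    D ↦ AB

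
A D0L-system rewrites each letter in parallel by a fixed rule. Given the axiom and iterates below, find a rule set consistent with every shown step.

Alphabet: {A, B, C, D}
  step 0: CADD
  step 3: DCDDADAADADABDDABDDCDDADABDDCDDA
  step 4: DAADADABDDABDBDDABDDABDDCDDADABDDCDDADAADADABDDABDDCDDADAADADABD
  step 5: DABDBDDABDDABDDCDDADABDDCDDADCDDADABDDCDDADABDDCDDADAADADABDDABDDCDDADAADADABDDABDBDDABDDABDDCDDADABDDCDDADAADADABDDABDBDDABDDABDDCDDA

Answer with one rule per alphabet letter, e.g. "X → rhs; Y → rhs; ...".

  step 4 ⇒ step 5: DAADADABDDABDBDDABDDABDDCDDADABDDCDDADAADADABDDABDDCDDADAADADABD ⇒ DA·BD·BD·DA·BD·DA·BD·DCD·DA·DA·BD·DCD·DA·DCD·DA·DA·BD·DCD·DA·DA·BD·DCD·DA·DA·A·DA·DA·BD·DA·BD·DCD·DA·DA·A·DA·DA·BD·DA·BD·BD·DA·BD·DA·BD·DCD·DA·DA·BD·DCD·DA·DA·A·DA·DA·BD·DA·BD·BD·DA·BD·DA·BD·DCD·DA
    A ↦ BD
    B ↦ DCD
    C ↦ A
    D ↦ DA

A->BD, B->DCD, C->A, D->DA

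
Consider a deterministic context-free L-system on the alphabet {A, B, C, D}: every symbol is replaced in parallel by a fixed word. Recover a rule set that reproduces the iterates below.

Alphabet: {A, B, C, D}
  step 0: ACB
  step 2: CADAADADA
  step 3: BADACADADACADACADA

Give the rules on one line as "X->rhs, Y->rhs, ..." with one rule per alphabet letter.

A->DA, B->A, C->BA, D->CA

  step 2 ⇒ step 3: CADAADADA ⇒ BA·DA·CA·DA·DA·CA·DA·CA·DA
    A ↦ DA
    C ↦ BA
    D ↦ CA
    B ↦ A  (constrained at step 0)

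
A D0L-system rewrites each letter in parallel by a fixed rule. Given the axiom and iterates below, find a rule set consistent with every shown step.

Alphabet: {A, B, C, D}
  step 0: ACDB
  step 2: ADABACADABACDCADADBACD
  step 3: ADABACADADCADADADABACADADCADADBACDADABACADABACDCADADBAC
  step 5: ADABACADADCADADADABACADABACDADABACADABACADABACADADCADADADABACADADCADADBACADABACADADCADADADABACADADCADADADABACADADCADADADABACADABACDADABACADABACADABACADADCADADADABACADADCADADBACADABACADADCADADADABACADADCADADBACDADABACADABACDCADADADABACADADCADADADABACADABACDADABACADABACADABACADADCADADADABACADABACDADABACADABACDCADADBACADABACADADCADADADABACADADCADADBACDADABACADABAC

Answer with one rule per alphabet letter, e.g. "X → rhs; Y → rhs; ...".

  step 2 ⇒ step 3: ADABACADABACDCADADBACD ⇒ ADA·BAC·ADA·DC·ADA·D·ADA·BAC·ADA·DC·ADA·D·BAC·D·ADA·BAC·ADA·BAC·DC·ADA·D·BAC
    A ↦ ADA
    B ↦ DC
    C ↦ D
    D ↦ BAC

A->ADA, B->DC, C->D, D->BAC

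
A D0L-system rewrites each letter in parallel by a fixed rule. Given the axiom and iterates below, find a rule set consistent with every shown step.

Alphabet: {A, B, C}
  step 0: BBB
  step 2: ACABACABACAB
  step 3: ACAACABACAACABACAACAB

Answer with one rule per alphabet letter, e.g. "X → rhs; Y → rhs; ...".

A->AC, B->AB, C->A

  step 2 ⇒ step 3: ACABACABACAB ⇒ AC·A·AC·AB·AC·A·AC·AB·AC·A·AC·AB
    A ↦ AC
    B ↦ AB
    C ↦ A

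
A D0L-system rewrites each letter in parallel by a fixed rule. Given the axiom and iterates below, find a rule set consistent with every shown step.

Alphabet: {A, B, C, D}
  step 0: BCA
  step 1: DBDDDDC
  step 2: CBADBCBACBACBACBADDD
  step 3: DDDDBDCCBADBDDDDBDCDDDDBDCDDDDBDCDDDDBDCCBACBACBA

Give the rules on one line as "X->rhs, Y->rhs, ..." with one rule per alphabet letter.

A->DC, B->DB, C->DDD, D->CBA

  step 2 ⇒ step 3: CBADBCBACBACBACBADDD ⇒ DDD·DB·DC·CBA·DB·DDD·DB·DC·DDD·DB·DC·DDD·DB·DC·DDD·DB·DC·CBA·CBA·CBA
    A ↦ DC
    B ↦ DB
    C ↦ DDD
    D ↦ CBA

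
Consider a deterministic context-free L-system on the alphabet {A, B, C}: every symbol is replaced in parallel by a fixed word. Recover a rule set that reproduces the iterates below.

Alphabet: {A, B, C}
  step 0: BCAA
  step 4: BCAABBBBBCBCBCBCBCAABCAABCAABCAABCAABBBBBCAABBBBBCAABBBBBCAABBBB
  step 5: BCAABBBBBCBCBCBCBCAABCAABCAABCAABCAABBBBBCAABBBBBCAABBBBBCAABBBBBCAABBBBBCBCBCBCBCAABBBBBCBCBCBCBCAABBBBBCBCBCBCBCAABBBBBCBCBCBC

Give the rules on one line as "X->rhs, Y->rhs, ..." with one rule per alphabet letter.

A->BB, B->BC, C->AA

  step 4 ⇒ step 5: BCAABBBBBCBCBCBCBCAABCAABCAABCAABCAABBBBBCAABBBBBCAABBBBBCAABBBB ⇒ BC·AA·BB·BB·BC·BC·BC·BC·BC·AA·BC·AA·BC·AA·BC·AA·BC·AA·BB·BB·BC·AA·BB·BB·BC·AA·BB·BB·BC·AA·BB·BB·BC·AA·BB·BB·BC·BC·BC·BC·BC·AA·BB·BB·BC·BC·BC·BC·BC·AA·BB·BB·BC·BC·BC·BC·BC·AA·BB·BB·BC·BC·BC·BC
    A ↦ BB
    B ↦ BC
    C ↦ AA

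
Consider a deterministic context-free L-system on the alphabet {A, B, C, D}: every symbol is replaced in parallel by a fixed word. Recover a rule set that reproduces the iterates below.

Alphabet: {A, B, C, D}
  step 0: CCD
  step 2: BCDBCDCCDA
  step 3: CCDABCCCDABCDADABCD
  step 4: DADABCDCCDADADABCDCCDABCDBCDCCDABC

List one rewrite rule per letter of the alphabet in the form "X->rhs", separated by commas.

A->D, B->CC, C->DA, D->BC

  step 3 ⇒ step 4: CCDABCCCDABCDADABCD ⇒ DA·DA·BC·D·CC·DA·DA·DA·BC·D·CC·DA·BC·D·BC·D·CC·DA·BC
    A ↦ D
    B ↦ CC
    C ↦ DA
    D ↦ BC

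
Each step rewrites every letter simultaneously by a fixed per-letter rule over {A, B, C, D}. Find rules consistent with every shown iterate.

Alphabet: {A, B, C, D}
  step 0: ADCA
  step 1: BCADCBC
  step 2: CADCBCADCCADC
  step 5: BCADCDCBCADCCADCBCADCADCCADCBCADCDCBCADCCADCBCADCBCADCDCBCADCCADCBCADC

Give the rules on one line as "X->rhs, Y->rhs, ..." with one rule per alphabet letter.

A->BC, B->CA, C->DC, D->A

  step 1 ⇒ step 2: BCADCBC ⇒ CA·DC·BC·A·DC·CA·DC
    A ↦ BC
    B ↦ CA
    C ↦ DC
    D ↦ A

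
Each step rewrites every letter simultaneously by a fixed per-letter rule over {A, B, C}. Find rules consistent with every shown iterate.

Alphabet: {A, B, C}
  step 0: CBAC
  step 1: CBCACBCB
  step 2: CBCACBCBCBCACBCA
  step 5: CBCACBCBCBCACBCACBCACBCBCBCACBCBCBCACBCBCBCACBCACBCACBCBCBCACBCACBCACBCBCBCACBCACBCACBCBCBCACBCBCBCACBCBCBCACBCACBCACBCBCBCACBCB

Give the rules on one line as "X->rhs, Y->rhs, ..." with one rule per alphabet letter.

  step 1 ⇒ step 2: CBCACBCB ⇒ CB·CA·CB·CB·CB·CA·CB·CA
    A ↦ CB
    B ↦ CA
    C ↦ CB

A->CB, B->CA, C->CB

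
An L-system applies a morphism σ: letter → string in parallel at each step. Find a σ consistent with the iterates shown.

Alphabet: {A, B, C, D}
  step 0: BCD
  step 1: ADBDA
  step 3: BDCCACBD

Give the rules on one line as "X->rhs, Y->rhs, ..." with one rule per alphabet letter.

  step 0 ⇒ step 1: BCD ⇒ AD·BD·A
    B ↦ AD
    C ↦ BD
    D ↦ A
    A ↦ C  (constrained at step 1)

A->C, B->AD, C->BD, D->A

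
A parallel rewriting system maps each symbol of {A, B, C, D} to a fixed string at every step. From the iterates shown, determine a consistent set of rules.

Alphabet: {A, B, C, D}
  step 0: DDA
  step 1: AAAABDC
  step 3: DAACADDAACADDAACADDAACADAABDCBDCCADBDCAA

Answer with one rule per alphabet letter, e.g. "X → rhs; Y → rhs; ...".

  step 0 ⇒ step 1: DDA ⇒ AA·AA·BDC
    A ↦ BDC
    D ↦ AA
    B ↦ D  (constrained at step 1)
    C ↦ CAD  (constrained at step 1)

A->BDC, B->D, C->CAD, D->AA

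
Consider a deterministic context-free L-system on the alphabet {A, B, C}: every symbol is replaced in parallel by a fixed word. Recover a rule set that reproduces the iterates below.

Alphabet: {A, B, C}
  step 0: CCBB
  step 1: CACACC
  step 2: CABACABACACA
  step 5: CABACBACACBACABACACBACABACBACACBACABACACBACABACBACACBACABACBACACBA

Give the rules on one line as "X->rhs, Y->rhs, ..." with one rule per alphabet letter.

A->BA, B->C, C->CA

  step 1 ⇒ step 2: CACACC ⇒ CA·BA·CA·BA·CA·CA
    A ↦ BA
    C ↦ CA
  step 0 ⇒ step 1: CCBB ⇒ CA·CA·C·C
    B ↦ C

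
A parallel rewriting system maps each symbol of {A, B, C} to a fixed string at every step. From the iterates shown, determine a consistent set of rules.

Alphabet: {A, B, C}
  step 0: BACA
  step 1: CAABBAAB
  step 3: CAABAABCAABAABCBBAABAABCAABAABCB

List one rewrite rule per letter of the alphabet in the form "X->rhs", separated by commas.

A->AAB, B->C, C->B

  step 0 ⇒ step 1: BACA ⇒ C·AAB·B·AAB
    A ↦ AAB
    B ↦ C
    C ↦ B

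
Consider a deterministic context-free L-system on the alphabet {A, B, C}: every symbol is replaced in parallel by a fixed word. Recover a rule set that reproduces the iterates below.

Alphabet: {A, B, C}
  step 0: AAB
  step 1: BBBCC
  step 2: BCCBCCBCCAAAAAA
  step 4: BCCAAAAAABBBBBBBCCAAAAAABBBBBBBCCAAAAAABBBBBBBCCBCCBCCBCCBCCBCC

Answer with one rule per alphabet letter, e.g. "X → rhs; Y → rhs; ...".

  step 1 ⇒ step 2: BBBCC ⇒ BCC·BCC·BCC·AAA·AAA
    B ↦ BCC
    C ↦ AAA
  step 0 ⇒ step 1: AAB ⇒ B·B·BCC
    A ↦ B

A->B, B->BCC, C->AAA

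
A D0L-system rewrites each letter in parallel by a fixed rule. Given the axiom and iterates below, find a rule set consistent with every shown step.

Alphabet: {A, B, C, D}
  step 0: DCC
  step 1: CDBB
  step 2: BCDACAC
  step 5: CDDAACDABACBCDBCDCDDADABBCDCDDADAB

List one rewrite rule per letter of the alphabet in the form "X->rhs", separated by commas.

  step 1 ⇒ step 2: CDBB ⇒ B·CD·AC·AC
    B ↦ AC
    C ↦ B
    D ↦ CD
    A ↦ DA  (constrained at step 2)

A->DA, B->AC, C->B, D->CD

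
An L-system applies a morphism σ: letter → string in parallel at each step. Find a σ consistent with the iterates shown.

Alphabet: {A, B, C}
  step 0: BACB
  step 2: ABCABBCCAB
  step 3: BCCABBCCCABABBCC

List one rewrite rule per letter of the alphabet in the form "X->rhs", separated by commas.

  step 2 ⇒ step 3: ABCABBCCAB ⇒ BC·C·AB·BC·C·C·AB·AB·BC·C
    A ↦ BC
    B ↦ C
    C ↦ AB

A->BC, B->C, C->AB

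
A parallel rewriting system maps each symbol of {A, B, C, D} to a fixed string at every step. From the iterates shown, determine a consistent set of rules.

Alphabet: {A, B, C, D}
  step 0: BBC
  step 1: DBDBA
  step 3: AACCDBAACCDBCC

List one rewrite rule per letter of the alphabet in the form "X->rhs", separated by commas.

A->D, B->DB, C->A, D->CC

  step 0 ⇒ step 1: BBC ⇒ DB·DB·A
    B ↦ DB
    C ↦ A
    A ↦ D  (constrained at step 1)
    D ↦ CC  (constrained at step 1)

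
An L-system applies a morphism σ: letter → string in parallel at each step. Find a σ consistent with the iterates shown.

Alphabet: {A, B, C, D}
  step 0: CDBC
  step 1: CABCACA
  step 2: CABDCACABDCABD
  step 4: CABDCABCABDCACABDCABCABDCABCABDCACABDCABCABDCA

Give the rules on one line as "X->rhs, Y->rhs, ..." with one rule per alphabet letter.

  step 1 ⇒ step 2: CABCACA ⇒ CA·BD·CA·CA·BD·CA·BD
    A ↦ BD
    B ↦ CA
    C ↦ CA
  step 0 ⇒ step 1: CDBC ⇒ CA·B·CA·CA
    D ↦ B

A->BD, B->CA, C->CA, D->B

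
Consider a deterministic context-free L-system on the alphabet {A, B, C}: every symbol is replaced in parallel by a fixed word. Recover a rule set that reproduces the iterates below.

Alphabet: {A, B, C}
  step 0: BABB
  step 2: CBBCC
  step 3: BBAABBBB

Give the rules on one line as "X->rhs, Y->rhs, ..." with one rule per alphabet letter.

A->C, B->A, C->BB

  step 2 ⇒ step 3: CBBCC ⇒ BB·A·A·BB·BB
    B ↦ A
    C ↦ BB
    A ↦ C  (constrained at step 0)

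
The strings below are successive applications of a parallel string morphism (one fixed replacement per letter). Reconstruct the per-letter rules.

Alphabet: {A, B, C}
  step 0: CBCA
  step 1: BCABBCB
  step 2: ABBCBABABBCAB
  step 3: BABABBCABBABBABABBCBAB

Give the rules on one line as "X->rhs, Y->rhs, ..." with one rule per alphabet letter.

  step 2 ⇒ step 3: ABBCBABABBCAB ⇒ B·AB·AB·BC·AB·B·AB·B·AB·AB·BC·B·AB
    A ↦ B
    B ↦ AB
    C ↦ BC

A->B, B->AB, C->BC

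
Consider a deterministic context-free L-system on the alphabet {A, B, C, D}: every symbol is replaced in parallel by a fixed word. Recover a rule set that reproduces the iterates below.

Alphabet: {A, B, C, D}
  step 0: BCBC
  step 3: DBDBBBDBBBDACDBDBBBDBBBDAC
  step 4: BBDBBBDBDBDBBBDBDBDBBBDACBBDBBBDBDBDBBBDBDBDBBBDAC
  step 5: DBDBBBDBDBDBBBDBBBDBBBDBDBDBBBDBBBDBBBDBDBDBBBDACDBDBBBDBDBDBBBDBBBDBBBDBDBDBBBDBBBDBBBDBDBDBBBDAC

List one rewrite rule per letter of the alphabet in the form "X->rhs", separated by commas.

A->D, B->DB, C->AC, D->BB

  step 4 ⇒ step 5: BBDBBBDBDBDBBBDBDBDBBBDACBBDBBBDBDBDBBBDBDBDBBBDAC ⇒ DB·DB·BB·DB·DB·DB·BB·DB·BB·DB·BB·DB·DB·DB·BB·DB·BB·DB·BB·DB·DB·DB·BB·D·AC·DB·DB·BB·DB·DB·DB·BB·DB·BB·DB·BB·DB·DB·DB·BB·DB·BB·DB·BB·DB·DB·DB·BB·D·AC
    A ↦ D
    B ↦ DB
    C ↦ AC
    D ↦ BB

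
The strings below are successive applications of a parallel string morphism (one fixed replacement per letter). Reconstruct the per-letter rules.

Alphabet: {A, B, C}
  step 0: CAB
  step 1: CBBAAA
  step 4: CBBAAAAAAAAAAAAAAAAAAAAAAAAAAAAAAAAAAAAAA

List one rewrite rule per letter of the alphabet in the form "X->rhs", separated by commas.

  step 0 ⇒ step 1: CAB ⇒ CBB·AA·A
    A ↦ AA
    B ↦ A
    C ↦ CBB

A->AA, B->A, C->CBB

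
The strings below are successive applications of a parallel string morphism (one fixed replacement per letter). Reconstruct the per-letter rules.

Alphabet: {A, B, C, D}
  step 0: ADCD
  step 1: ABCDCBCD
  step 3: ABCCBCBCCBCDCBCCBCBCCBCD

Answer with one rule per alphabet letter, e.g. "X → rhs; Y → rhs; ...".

A->AB, B->C, C->CB, D->CD

  step 0 ⇒ step 1: ADCD ⇒ AB·CD·CB·CD
    A ↦ AB
    C ↦ CB
    D ↦ CD
    B ↦ C  (constrained at step 1)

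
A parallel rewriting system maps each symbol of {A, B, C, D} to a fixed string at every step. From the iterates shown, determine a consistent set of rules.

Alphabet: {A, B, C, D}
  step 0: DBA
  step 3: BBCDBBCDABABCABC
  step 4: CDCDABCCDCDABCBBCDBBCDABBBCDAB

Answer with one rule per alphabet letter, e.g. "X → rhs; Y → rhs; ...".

A->BB, B->CD, C->AB, D->C

  step 3 ⇒ step 4: BBCDBBCDABABCABC ⇒ CD·CD·AB·C·CD·CD·AB·C·BB·CD·BB·CD·AB·BB·CD·AB
    A ↦ BB
    B ↦ CD
    C ↦ AB
    D ↦ C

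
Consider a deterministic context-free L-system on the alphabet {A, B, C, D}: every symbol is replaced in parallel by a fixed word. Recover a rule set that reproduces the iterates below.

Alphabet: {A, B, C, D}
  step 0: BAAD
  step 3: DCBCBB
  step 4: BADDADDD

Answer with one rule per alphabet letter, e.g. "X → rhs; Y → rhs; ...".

  step 3 ⇒ step 4: DCBCBB ⇒ B·AD·D·AD·D·D
    B ↦ D
    C ↦ AD
    D ↦ B
    A ↦ C  (constrained at step 0)

A->C, B->D, C->AD, D->B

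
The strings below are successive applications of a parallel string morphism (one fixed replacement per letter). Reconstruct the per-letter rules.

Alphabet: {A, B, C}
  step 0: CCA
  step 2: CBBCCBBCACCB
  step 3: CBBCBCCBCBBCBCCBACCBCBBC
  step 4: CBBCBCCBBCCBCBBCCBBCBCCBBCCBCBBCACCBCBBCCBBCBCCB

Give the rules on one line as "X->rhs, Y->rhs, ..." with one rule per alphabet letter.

A->AC, B->BC, C->CB

  step 3 ⇒ step 4: CBBCBCCBCBBCBCCBACCBCBBC ⇒ CB·BC·BC·CB·BC·CB·CB·BC·CB·BC·BC·CB·BC·CB·CB·BC·AC·CB·CB·BC·CB·BC·BC·CB
    A ↦ AC
    B ↦ BC
    C ↦ CB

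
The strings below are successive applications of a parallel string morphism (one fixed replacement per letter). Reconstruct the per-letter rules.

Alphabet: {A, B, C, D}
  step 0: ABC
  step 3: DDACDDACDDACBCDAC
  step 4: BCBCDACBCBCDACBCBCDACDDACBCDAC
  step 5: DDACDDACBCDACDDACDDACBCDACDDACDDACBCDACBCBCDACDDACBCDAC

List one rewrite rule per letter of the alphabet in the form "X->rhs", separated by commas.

  step 4 ⇒ step 5: BCBCDACBCBCDACBCBCDACDDACBCDAC ⇒ DD·AC·DD·AC·BC·D·AC·DD·AC·DD·AC·BC·D·AC·DD·AC·DD·AC·BC·D·AC·BC·BC·D·AC·DD·AC·BC·D·AC
    A ↦ D
    B ↦ DD
    C ↦ AC
    D ↦ BC

A->D, B->DD, C->AC, D->BC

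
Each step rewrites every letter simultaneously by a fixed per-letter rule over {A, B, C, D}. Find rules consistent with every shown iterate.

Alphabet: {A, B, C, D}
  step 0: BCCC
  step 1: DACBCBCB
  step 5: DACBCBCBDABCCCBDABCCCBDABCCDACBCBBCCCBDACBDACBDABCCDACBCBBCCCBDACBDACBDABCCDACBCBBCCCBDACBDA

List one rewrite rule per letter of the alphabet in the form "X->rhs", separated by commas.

  step 0 ⇒ step 1: BCCC ⇒ DA·CB·CB·CB
    B ↦ DA
    C ↦ CB
    A ↦ C  (constrained at step 1)
    D ↦ BC  (constrained at step 1)

A->C, B->DA, C->CB, D->BC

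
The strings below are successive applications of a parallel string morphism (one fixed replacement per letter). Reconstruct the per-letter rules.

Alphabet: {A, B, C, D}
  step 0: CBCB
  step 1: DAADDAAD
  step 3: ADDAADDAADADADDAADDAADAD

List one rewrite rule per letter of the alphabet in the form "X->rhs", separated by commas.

A->CB, B->AD, C->DA, D->B

  step 0 ⇒ step 1: CBCB ⇒ DA·AD·DA·AD
    B ↦ AD
    C ↦ DA
    A ↦ CB  (constrained at step 1)
    D ↦ B  (constrained at step 1)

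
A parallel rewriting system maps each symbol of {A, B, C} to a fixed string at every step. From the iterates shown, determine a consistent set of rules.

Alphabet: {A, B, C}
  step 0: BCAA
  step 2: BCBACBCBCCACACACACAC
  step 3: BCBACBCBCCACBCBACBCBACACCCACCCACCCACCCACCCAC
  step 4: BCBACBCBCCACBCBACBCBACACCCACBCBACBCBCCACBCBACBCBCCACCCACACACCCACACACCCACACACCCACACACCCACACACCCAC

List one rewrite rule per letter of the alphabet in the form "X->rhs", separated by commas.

  step 3 ⇒ step 4: BCBACBCBCCACBCBACBCBACACCCACCCACCCACCCACCCAC ⇒ BCB·AC·BCB·CC·AC·BCB·AC·BCB·AC·AC·CC·AC·BCB·AC·BCB·CC·AC·BCB·AC·BCB·CC·AC·CC·AC·AC·AC·CC·AC·AC·AC·CC·AC·AC·AC·CC·AC·AC·AC·CC·AC·AC·AC·CC·AC
    A ↦ CC
    B ↦ BCB
    C ↦ AC

A->CC, B->BCB, C->AC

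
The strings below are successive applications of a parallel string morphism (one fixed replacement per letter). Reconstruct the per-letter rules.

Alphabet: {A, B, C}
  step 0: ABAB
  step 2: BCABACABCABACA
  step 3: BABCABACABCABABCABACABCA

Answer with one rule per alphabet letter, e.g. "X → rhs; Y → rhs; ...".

  step 2 ⇒ step 3: BCABACABCABACA ⇒ BA·B·CA·BA·CA·B·CA·BA·B·CA·BA·CA·B·CA
    A ↦ CA
    B ↦ BA
    C ↦ B

A->CA, B->BA, C->B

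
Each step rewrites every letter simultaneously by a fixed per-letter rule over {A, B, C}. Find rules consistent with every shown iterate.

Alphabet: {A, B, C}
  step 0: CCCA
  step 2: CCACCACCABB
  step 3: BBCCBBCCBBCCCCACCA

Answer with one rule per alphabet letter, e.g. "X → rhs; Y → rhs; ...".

  step 2 ⇒ step 3: CCACCACCABB ⇒ B·B·CC·B·B·CC·B·B·CC·CCA·CCA
    A ↦ CC
    B ↦ CCA
    C ↦ B

A->CC, B->CCA, C->B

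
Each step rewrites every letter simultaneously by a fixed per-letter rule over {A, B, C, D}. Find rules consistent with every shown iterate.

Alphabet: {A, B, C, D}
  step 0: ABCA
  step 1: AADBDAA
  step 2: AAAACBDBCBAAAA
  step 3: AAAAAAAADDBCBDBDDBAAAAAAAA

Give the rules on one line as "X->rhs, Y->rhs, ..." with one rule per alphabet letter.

  step 2 ⇒ step 3: AAAACBDBCBAAAA ⇒ AA·AA·AA·AA·D·DB·CB·DB·D·DB·AA·AA·AA·AA
    A ↦ AA
    B ↦ DB
    C ↦ D
    D ↦ CB

A->AA, B->DB, C->D, D->CB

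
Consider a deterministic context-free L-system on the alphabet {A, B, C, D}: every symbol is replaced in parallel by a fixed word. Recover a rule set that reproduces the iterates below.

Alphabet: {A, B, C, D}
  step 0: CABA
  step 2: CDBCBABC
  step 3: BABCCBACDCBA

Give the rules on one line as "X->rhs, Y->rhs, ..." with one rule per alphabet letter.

  step 2 ⇒ step 3: CDBCBABC ⇒ BA·BC·C·BA·C·D·C·BA
    A ↦ D
    B ↦ C
    C ↦ BA
    D ↦ BC

A->D, B->C, C->BA, D->BC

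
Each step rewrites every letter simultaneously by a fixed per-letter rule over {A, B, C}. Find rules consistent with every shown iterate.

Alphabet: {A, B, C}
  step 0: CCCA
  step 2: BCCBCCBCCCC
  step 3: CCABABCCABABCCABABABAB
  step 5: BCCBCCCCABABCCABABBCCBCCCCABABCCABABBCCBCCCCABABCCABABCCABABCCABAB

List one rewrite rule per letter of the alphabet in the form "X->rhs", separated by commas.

  step 2 ⇒ step 3: BCCBCCBCCCC ⇒ CC·AB·AB·CC·AB·AB·CC·AB·AB·AB·AB
    B ↦ CC
    C ↦ AB
    A ↦ B  (constrained at step 0)

A->B, B->CC, C->AB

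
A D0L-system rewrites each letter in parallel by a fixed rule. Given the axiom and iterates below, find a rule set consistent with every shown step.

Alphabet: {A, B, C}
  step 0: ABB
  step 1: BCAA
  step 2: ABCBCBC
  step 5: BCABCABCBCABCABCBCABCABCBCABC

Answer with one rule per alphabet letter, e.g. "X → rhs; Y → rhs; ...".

  step 1 ⇒ step 2: BCAA ⇒ A·BC·BC·BC
    A ↦ BC
    B ↦ A
    C ↦ BC

A->BC, B->A, C->BC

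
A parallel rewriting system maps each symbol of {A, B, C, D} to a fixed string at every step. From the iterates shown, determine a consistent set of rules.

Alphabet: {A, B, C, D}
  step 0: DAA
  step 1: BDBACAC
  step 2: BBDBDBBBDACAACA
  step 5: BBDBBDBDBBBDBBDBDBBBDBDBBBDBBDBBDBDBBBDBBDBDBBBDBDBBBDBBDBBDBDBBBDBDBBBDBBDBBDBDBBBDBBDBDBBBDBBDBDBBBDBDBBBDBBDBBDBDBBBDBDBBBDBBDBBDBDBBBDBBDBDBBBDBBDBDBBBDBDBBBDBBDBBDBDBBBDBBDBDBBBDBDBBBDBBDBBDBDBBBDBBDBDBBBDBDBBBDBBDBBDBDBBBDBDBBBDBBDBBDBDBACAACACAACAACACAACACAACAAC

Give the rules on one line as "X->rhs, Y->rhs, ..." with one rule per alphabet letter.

  step 1 ⇒ step 2: BDBACAC ⇒ BBD·BDB·BBD·AC·A·AC·A
    A ↦ AC
    B ↦ BBD
    C ↦ A
    D ↦ BDB

A->AC, B->BBD, C->A, D->BDB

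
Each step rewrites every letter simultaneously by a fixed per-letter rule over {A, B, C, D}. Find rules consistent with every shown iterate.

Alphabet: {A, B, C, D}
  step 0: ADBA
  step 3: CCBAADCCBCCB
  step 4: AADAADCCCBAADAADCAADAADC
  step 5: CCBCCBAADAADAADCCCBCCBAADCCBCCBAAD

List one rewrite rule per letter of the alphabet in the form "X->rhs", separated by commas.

A->C, B->C, C->AAD, D->B

  step 4 ⇒ step 5: AADAADCCCBAADAADCAADAADC ⇒ C·C·B·C·C·B·AAD·AAD·AAD·C·C·C·B·C·C·B·AAD·C·C·B·C·C·B·AAD
    A ↦ C
    B ↦ C
    C ↦ AAD
    D ↦ B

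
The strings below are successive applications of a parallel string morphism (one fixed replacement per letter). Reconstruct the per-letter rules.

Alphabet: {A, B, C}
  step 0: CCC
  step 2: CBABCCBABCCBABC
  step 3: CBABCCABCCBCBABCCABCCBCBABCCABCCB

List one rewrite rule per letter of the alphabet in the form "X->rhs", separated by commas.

A->C, B->ABC, C->CB

  step 2 ⇒ step 3: CBABCCBABCCBABC ⇒ CB·ABC·C·ABC·CB·CB·ABC·C·ABC·CB·CB·ABC·C·ABC·CB
    A ↦ C
    B ↦ ABC
    C ↦ CB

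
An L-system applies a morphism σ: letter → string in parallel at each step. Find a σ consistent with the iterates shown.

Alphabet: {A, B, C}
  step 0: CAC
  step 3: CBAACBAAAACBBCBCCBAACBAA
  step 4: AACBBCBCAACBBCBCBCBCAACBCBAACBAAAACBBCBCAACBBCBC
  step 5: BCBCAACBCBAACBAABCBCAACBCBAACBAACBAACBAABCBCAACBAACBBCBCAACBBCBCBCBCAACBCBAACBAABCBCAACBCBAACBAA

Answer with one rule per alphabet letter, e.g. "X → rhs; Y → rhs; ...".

A->BC, B->CB, C->AA

  step 4 ⇒ step 5: AACBBCBCAACBBCBCBCBCAACBCBAACBAAAACBBCBCAACBBCBC ⇒ BC·BC·AA·CB·CB·AA·CB·AA·BC·BC·AA·CB·CB·AA·CB·AA·CB·AA·CB·AA·BC·BC·AA·CB·AA·CB·BC·BC·AA·CB·BC·BC·BC·BC·AA·CB·CB·AA·CB·AA·BC·BC·AA·CB·CB·AA·CB·AA
    A ↦ BC
    B ↦ CB
    C ↦ AA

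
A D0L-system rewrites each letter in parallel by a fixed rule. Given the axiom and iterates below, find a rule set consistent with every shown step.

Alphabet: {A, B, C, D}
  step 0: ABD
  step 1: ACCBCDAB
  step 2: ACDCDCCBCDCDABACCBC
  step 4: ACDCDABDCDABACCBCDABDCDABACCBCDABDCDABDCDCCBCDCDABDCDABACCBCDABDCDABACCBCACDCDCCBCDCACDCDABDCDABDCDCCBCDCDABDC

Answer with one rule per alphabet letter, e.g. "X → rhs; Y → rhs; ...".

A->AC, B->CBC, C->DC, D->DAB

  step 1 ⇒ step 2: ACCBCDAB ⇒ AC·DC·DC·CBC·DC·DAB·AC·CBC
    A ↦ AC
    B ↦ CBC
    C ↦ DC
    D ↦ DAB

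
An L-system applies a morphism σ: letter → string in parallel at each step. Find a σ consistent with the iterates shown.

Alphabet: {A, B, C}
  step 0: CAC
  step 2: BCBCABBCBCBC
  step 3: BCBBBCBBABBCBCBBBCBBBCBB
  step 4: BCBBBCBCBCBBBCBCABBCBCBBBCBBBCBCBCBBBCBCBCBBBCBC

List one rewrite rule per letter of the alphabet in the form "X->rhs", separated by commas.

  step 3 ⇒ step 4: BCBBBCBBABBCBCBBBCBBBCBB ⇒ BC·BB·BC·BC·BC·BB·BC·BC·AB·BC·BC·BB·BC·BB·BC·BC·BC·BB·BC·BC·BC·BB·BC·BC
    A ↦ AB
    B ↦ BC
    C ↦ BB

A->AB, B->BC, C->BB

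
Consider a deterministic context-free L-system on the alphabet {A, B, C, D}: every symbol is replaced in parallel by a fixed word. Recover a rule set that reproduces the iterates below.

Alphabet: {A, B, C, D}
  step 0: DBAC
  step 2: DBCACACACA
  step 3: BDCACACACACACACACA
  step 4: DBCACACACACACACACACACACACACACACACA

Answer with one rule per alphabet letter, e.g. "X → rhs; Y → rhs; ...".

  step 3 ⇒ step 4: BDCACACACACACACACA ⇒ D·B·CA·CA·CA·CA·CA·CA·CA·CA·CA·CA·CA·CA·CA·CA·CA·CA
    A ↦ CA
    B ↦ D
    C ↦ CA
    D ↦ B

A->CA, B->D, C->CA, D->B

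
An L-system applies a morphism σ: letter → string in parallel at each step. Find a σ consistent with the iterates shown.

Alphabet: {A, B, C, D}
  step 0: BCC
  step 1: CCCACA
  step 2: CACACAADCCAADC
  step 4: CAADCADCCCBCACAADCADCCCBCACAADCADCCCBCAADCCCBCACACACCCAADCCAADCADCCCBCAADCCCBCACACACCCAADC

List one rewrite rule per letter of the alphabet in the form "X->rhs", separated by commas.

A->ADC, B->CC, C->CA, D->CCB

  step 1 ⇒ step 2: CCCACA ⇒ CA·CA·CA·ADC·CA·ADC
    A ↦ ADC
    C ↦ CA
  step 0 ⇒ step 1: BCC ⇒ CC·CA·CA
    B ↦ CC
    D ↦ CCB  (constrained at step 2)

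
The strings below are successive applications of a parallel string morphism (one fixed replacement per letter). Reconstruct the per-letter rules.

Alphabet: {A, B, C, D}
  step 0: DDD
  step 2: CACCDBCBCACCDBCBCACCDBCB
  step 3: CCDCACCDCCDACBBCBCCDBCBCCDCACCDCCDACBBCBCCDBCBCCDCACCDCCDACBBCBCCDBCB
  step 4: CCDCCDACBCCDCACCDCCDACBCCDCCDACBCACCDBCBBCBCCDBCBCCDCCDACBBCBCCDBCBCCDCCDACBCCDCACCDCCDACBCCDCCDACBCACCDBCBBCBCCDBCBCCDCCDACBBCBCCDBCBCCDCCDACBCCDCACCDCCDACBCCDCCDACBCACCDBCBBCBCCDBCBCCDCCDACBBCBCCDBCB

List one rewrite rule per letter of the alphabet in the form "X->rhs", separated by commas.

A->CA, B->BCB, C->CCD, D->ACB

  step 3 ⇒ step 4: CCDCACCDCCDACBBCBCCDBCBCCDCACCDCCDACBBCBCCDBCBCCDCACCDCCDACBBCBCCDBCB ⇒ CCD·CCD·ACB·CCD·CA·CCD·CCD·ACB·CCD·CCD·ACB·CA·CCD·BCB·BCB·CCD·BCB·CCD·CCD·ACB·BCB·CCD·BCB·CCD·CCD·ACB·CCD·CA·CCD·CCD·ACB·CCD·CCD·ACB·CA·CCD·BCB·BCB·CCD·BCB·CCD·CCD·ACB·BCB·CCD·BCB·CCD·CCD·ACB·CCD·CA·CCD·CCD·ACB·CCD·CCD·ACB·CA·CCD·BCB·BCB·CCD·BCB·CCD·CCD·ACB·BCB·CCD·BCB
    A ↦ CA
    B ↦ BCB
    C ↦ CCD
    D ↦ ACB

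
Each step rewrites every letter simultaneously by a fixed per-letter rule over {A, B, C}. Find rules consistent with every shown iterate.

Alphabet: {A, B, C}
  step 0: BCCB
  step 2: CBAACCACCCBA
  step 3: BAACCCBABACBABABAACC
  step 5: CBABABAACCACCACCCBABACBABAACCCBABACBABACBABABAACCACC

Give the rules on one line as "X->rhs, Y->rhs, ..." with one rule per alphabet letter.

A->C, B->AC, C->BA

  step 2 ⇒ step 3: CBAACCACCCBA ⇒ BA·AC·C·C·BA·BA·C·BA·BA·BA·AC·C
    A ↦ C
    B ↦ AC
    C ↦ BA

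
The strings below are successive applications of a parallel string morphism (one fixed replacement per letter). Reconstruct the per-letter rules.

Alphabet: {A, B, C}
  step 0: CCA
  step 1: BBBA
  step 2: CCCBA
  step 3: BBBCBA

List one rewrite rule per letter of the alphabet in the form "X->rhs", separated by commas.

A->BA, B->C, C->B

  step 2 ⇒ step 3: CCCBA ⇒ B·B·B·C·BA
    A ↦ BA
    B ↦ C
    C ↦ B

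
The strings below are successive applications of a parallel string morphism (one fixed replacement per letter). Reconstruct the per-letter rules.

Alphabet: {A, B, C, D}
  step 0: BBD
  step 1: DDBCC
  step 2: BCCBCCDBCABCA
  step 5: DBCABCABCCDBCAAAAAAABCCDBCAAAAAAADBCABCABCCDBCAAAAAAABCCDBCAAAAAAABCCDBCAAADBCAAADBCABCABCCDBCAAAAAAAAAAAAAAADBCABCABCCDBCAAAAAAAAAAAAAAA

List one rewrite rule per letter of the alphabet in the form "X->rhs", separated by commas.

  step 1 ⇒ step 2: DDBCC ⇒ BCC·BCC·D·BCA·BCA
    B ↦ D
    C ↦ BCA
    D ↦ BCC
    A ↦ AA  (constrained at step 2)

A->AA, B->D, C->BCA, D->BCC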